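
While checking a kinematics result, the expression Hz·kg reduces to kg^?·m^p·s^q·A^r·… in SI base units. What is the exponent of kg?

1

Hz = s⁻¹.
Combining: Hz·kg = s⁻¹ · kg = kg·s⁻¹.
The exponent of kg is 1.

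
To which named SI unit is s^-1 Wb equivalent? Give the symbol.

V

Wb = kg·m²·s⁻²·A⁻¹.
Combining: s⁻¹·Wb = s⁻¹ · (kg·m²·s⁻²·A⁻¹) = kg·m²·s⁻³·A⁻¹.
kg·m²·s⁻³·A⁻¹ is the base-SI form of the volt.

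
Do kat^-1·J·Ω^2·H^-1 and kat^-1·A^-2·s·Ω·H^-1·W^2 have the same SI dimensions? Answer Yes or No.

Yes

Left side:
  kat = mol/s = s⁻¹·mol (catalytic activity).
  So kat⁻¹ = s·mol⁻¹.
  J = N·m (work = force × distance),
      = kg·m²·s⁻².
  Ω = V/A (resistance = voltage per current),
      = kg·m²·s⁻³·A⁻².
  So Ω² = kg²·m⁴·s⁻⁶·A⁻⁴.
  H = Wb/A (inductance = flux per current),
      = kg·m²·s⁻²·A⁻².
  So H⁻¹ = kg⁻¹·m⁻²·s²·A².
  Combining: kat⁻¹·J·Ω²·H⁻¹ = (s·mol⁻¹) · (kg·m²·s⁻²) · (kg²·m⁴·s⁻⁶·A⁻⁴) · (kg⁻¹·m⁻²·s²·A²) = kg²·m⁴·s⁻⁵·A⁻²·mol⁻¹.
Right side:
  kat = s⁻¹·mol.
  So kat⁻¹ = s·mol⁻¹.
  Ω = kg·m²·s⁻³·A⁻².
  H = kg·m²·s⁻²·A⁻².
  So H⁻¹ = kg⁻¹·m⁻²·s²·A².
  W = kg·m²·s⁻³.
  So W² = kg²·m⁴·s⁻⁶.
  Combining: kat⁻¹·A⁻²·s·Ω·H⁻¹·W² = (s·mol⁻¹) · A⁻² · s · (kg·m²·s⁻³·A⁻²) · (kg⁻¹·m⁻²·s²·A²) · (kg²·m⁴·s⁻⁶) = kg²·m⁴·s⁻⁵·A⁻²·mol⁻¹.
Both reduce to kg²·m⁴·s⁻⁵·A⁻²·mol⁻¹.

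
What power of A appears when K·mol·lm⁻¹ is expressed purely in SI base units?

0

lm = cd.
So lm⁻¹ = cd⁻¹.
Combining: K·mol·lm⁻¹ = K · mol · cd⁻¹ = K·mol·cd⁻¹.
The exponent of A is 0.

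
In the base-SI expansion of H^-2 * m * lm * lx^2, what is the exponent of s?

H = Wb/A (inductance = flux per current),
    = kg·m²·s⁻²·A⁻².
So H⁻² = kg⁻²·m⁻⁴·s⁴·A⁴.
lm = cd·sr = cd (luminous flux; sr is dimensionless).
lx = lm/m² (illuminance = luminous flux per area),
    = m⁻²·cd.
So lx² = m⁻⁴·cd².
Combining: H⁻²·m·lm·lx² = (kg⁻²·m⁻⁴·s⁴·A⁴) · m · cd · (m⁻⁴·cd²) = kg⁻²·m⁻⁷·s⁴·A⁴·cd³.
The exponent of s is 4.

4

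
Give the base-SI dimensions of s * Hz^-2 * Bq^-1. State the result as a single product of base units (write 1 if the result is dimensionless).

Hz = 1/s = s⁻¹ (frequency is cycles per second).
So Hz⁻² = s².
Bq = 1/s = s⁻¹ (activity is decays per second).
So Bq⁻¹ = s.
Combining: s·Hz⁻²·Bq⁻¹ = s · s² · s = s⁴.

s⁴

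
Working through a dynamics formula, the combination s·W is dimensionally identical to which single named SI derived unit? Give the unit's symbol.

W = J/s (power = energy per time),
    = kg·m²·s⁻³.
Combining: s·W = s · (kg·m²·s⁻³) = kg·m²·s⁻².
kg·m²·s⁻² is the base-SI form of the joule.

J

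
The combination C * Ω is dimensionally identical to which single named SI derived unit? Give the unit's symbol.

C = A·s = s·A (charge = current × time).
Ω = V/A (resistance = voltage per current),
    = kg·m²·s⁻³·A⁻².
Combining: C·Ω = (s·A) · (kg·m²·s⁻³·A⁻²) = kg·m²·s⁻²·A⁻¹.
kg·m²·s⁻²·A⁻¹ is the base-SI form of the weber.

Wb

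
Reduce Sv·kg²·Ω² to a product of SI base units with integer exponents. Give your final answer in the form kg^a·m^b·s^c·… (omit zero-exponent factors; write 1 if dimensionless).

Sv = m²·s⁻².
Ω = kg·m²·s⁻³·A⁻².
So Ω² = kg²·m⁴·s⁻⁶·A⁻⁴.
Combining: Sv·kg²·Ω² = (m²·s⁻²) · kg² · (kg²·m⁴·s⁻⁶·A⁻⁴) = kg⁴·m⁶·s⁻⁸·A⁻⁴.

kg⁴·m⁶·s⁻⁸·A⁻⁴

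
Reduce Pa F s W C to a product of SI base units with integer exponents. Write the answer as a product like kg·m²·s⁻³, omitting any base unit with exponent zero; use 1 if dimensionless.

kg·m⁻¹·s·A³

Pa = kg·m⁻¹·s⁻².
F = kg⁻¹·m⁻²·s⁴·A².
W = kg·m²·s⁻³.
C = s·A.
Combining: Pa·F·s·W·C = (kg·m⁻¹·s⁻²) · (kg⁻¹·m⁻²·s⁴·A²) · s · (kg·m²·s⁻³) · (s·A) = kg·m⁻¹·s·A³.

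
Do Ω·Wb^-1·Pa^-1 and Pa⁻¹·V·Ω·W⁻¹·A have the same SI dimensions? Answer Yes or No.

Left side:
  Ω = V/A (resistance = voltage per current),
      = kg·m²·s⁻³·A⁻².
  Wb = V·s (flux: a volt is a weber per second),
      = kg·m²·s⁻²·A⁻¹.
  So Wb⁻¹ = kg⁻¹·m⁻²·s²·A.
  Pa = N/m² (pressure = force per area),
      = kg·m⁻¹·s⁻².
  So Pa⁻¹ = kg⁻¹·m·s².
  Combining: Ω·Wb⁻¹·Pa⁻¹ = (kg·m²·s⁻³·A⁻²) · (kg⁻¹·m⁻²·s²·A) · (kg⁻¹·m·s²) = kg⁻¹·m·s·A⁻¹.
Right side:
  Pa = N/m² (pressure = force per area),
      = kg·m⁻¹·s⁻².
  So Pa⁻¹ = kg⁻¹·m·s².
  V = W/A (potential = power per current),
      = kg·m²·s⁻³·A⁻¹.
  Ω = V/A (resistance = voltage per current),
      = kg·m²·s⁻³·A⁻².
  W = J/s (power = energy per time),
      = kg·m²·s⁻³.
  So W⁻¹ = kg⁻¹·m⁻²·s³.
  Combining: Pa⁻¹·V·Ω·W⁻¹·A = (kg⁻¹·m·s²) · (kg·m²·s⁻³·A⁻¹) · (kg·m²·s⁻³·A⁻²) · (kg⁻¹·m⁻²·s³) · A = m³·s⁻¹·A⁻².
Left is kg⁻¹·m·s·A⁻¹; right is m³·s⁻¹·A⁻² — different.

No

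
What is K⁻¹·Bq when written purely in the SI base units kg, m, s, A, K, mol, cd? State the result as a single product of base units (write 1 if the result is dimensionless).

Bq = 1/s = s⁻¹ (activity is decays per second).
Combining: K⁻¹·Bq = K⁻¹ · s⁻¹ = s⁻¹·K⁻¹.

s⁻¹·K⁻¹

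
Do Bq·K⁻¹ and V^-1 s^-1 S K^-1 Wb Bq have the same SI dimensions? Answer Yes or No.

Left side:
  Bq = 1/s = s⁻¹ (activity is decays per second).
  Combining: Bq·K⁻¹ = s⁻¹ · K⁻¹ = s⁻¹·K⁻¹.
Right side:
  V = kg·m²·s⁻³·A⁻¹.
  So V⁻¹ = kg⁻¹·m⁻²·s³·A.
  S = kg⁻¹·m⁻²·s³·A².
  Wb = kg·m²·s⁻²·A⁻¹.
  Bq = s⁻¹.
  Combining: V⁻¹·s⁻¹·S·K⁻¹·Wb·Bq = (kg⁻¹·m⁻²·s³·A) · s⁻¹ · (kg⁻¹·m⁻²·s³·A²) · K⁻¹ · (kg·m²·s⁻²·A⁻¹) · s⁻¹ = kg⁻¹·m⁻²·s²·A²·K⁻¹.
Left is s⁻¹·K⁻¹; right is kg⁻¹·m⁻²·s²·A²·K⁻¹ — different.

No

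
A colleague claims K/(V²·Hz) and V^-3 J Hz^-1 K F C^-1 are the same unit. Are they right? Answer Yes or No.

Left side:
  V = kg·m²·s⁻³·A⁻¹.
  So V⁻² = kg⁻²·m⁻⁴·s⁶·A².
  Hz = s⁻¹.
  So Hz⁻¹ = s.
  Combining: V⁻²·Hz⁻¹·K = (kg⁻²·m⁻⁴·s⁶·A²) · s · K = kg⁻²·m⁻⁴·s⁷·A²·K.
Right side:
  V = kg·m²·s⁻³·A⁻¹.
  So V⁻³ = kg⁻³·m⁻⁶·s⁹·A³.
  J = kg·m²·s⁻².
  Hz = s⁻¹.
  So Hz⁻¹ = s.
  F = kg⁻¹·m⁻²·s⁴·A².
  C = s·A.
  So C⁻¹ = s⁻¹·A⁻¹.
  Combining: V⁻³·J·Hz⁻¹·K·F·C⁻¹ = (kg⁻³·m⁻⁶·s⁹·A³) · (kg·m²·s⁻²) · s · K · (kg⁻¹·m⁻²·s⁴·A²) · (s⁻¹·A⁻¹) = kg⁻³·m⁻⁶·s¹¹·A⁴·K.
Left is kg⁻²·m⁻⁴·s⁷·A²·K; right is kg⁻³·m⁻⁶·s¹¹·A⁴·K — different.

No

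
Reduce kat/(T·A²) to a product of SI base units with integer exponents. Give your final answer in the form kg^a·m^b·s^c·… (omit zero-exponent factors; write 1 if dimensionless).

kat = s⁻¹·mol.
T = kg·s⁻²·A⁻¹.
So T⁻¹ = kg⁻¹·s²·A.
Combining: kat·T⁻¹·A⁻² = (s⁻¹·mol) · (kg⁻¹·s²·A) · A⁻² = kg⁻¹·s·A⁻¹·mol.

kg⁻¹·s·A⁻¹·mol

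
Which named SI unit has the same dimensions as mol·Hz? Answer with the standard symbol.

kat

Hz = 1/s = s⁻¹ (frequency is cycles per second).
Combining: mol·Hz = mol · s⁻¹ = s⁻¹·mol.
s⁻¹·mol is the base-SI form of the katal.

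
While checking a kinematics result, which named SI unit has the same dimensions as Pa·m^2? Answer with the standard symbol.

Pa = N/m² (pressure = force per area),
    = kg·m⁻¹·s⁻².
Combining: Pa·m² = (kg·m⁻¹·s⁻²) · m² = kg·m·s⁻².
kg·m·s⁻² is the base-SI form of the newton.

N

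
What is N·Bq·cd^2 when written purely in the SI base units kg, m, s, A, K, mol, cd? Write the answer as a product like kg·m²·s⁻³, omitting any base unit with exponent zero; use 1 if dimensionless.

kg·m·s⁻³·cd²

N = kg·m/s² = kg·m·s⁻² (force = mass × acceleration).
Bq = 1/s = s⁻¹ (activity is decays per second).
Combining: N·Bq·cd² = (kg·m·s⁻²) · s⁻¹ · cd² = kg·m·s⁻³·cd².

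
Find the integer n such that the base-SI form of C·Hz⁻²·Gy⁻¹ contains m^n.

C = A·s = s·A (charge = current × time).
Hz = 1/s = s⁻¹ (frequency is cycles per second).
So Hz⁻² = s².
Gy = J/kg (absorbed dose = energy per mass),
    = m²·s⁻².
So Gy⁻¹ = m⁻²·s².
Combining: C·Hz⁻²·Gy⁻¹ = (s·A) · s² · (m⁻²·s²) = m⁻²·s⁵·A.
The exponent of m is -2.

-2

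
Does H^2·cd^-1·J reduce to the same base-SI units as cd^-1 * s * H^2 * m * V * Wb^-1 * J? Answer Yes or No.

No

Left side:
  H = Wb/A (inductance = flux per current),
      = kg·m²·s⁻²·A⁻².
  So H² = kg²·m⁴·s⁻⁴·A⁻⁴.
  J = N·m (work = force × distance),
      = kg·m²·s⁻².
  Combining: H²·cd⁻¹·J = (kg²·m⁴·s⁻⁴·A⁻⁴) · cd⁻¹ · (kg·m²·s⁻²) = kg³·m⁶·s⁻⁶·A⁻⁴·cd⁻¹.
Right side:
  H = Wb/A (inductance = flux per current),
      = kg·m²·s⁻²·A⁻².
  So H² = kg²·m⁴·s⁻⁴·A⁻⁴.
  V = W/A (potential = power per current),
      = kg·m²·s⁻³·A⁻¹.
  Wb = V·s (flux: a volt is a weber per second),
      = kg·m²·s⁻²·A⁻¹.
  So Wb⁻¹ = kg⁻¹·m⁻²·s²·A.
  J = N·m (work = force × distance),
      = kg·m²·s⁻².
  Combining: cd⁻¹·s·H²·m·V·Wb⁻¹·J = cd⁻¹ · s · (kg²·m⁴·s⁻⁴·A⁻⁴) · m · (kg·m²·s⁻³·A⁻¹) · (kg⁻¹·m⁻²·s²·A) · (kg·m²·s⁻²) = kg³·m⁷·s⁻⁶·A⁻⁴·cd⁻¹.
Left is kg³·m⁶·s⁻⁶·A⁻⁴·cd⁻¹; right is kg³·m⁷·s⁻⁶·A⁻⁴·cd⁻¹ — different.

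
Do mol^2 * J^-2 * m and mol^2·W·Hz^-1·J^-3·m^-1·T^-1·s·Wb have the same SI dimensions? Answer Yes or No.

No

Left side:
  J = kg·m²·s⁻².
  So J⁻² = kg⁻²·m⁻⁴·s⁴.
  Combining: mol²·J⁻²·m = mol² · (kg⁻²·m⁻⁴·s⁴) · m = kg⁻²·m⁻³·s⁴·mol².
Right side:
  W = kg·m²·s⁻³.
  Hz = s⁻¹.
  So Hz⁻¹ = s.
  J = kg·m²·s⁻².
  So J⁻³ = kg⁻³·m⁻⁶·s⁶.
  T = kg·s⁻²·A⁻¹.
  So T⁻¹ = kg⁻¹·s²·A.
  Wb = kg·m²·s⁻²·A⁻¹.
  Combining: mol²·W·Hz⁻¹·J⁻³·m⁻¹·T⁻¹·s·Wb = mol² · (kg·m²·s⁻³) · s · (kg⁻³·m⁻⁶·s⁶) · m⁻¹ · (kg⁻¹·s²·A) · s · (kg·m²·s⁻²·A⁻¹) = kg⁻²·m⁻³·s⁵·mol².
Left is kg⁻²·m⁻³·s⁴·mol²; right is kg⁻²·m⁻³·s⁵·mol² — different.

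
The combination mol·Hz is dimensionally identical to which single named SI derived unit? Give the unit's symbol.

Hz = 1/s = s⁻¹ (frequency is cycles per second).
Combining: mol·Hz = mol · s⁻¹ = s⁻¹·mol.
s⁻¹·mol is the base-SI form of the katal.

kat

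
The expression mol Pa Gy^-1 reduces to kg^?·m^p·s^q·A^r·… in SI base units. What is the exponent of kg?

1

Pa = kg·m⁻¹·s⁻².
Gy = m²·s⁻².
So Gy⁻¹ = m⁻²·s².
Combining: mol·Pa·Gy⁻¹ = mol · (kg·m⁻¹·s⁻²) · (m⁻²·s²) = kg·m⁻³·mol.
The exponent of kg is 1.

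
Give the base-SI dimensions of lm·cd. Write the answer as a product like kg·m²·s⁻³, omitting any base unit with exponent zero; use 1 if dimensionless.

cd²

lm = cd.
Combining: lm·cd = cd · cd = cd².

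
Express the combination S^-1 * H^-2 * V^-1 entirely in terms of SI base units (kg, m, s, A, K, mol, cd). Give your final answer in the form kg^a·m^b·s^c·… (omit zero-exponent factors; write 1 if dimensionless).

S = kg⁻¹·m⁻²·s³·A².
So S⁻¹ = kg·m²·s⁻³·A⁻².
H = kg·m²·s⁻²·A⁻².
So H⁻² = kg⁻²·m⁻⁴·s⁴·A⁴.
V = kg·m²·s⁻³·A⁻¹.
So V⁻¹ = kg⁻¹·m⁻²·s³·A.
Combining: S⁻¹·H⁻²·V⁻¹ = (kg·m²·s⁻³·A⁻²) · (kg⁻²·m⁻⁴·s⁴·A⁴) · (kg⁻¹·m⁻²·s³·A) = kg⁻²·m⁻⁴·s⁴·A³.

kg⁻²·m⁻⁴·s⁴·A³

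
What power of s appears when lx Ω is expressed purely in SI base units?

-3

lx = lm/m² (illuminance = luminous flux per area),
    = m⁻²·cd.
Ω = V/A (resistance = voltage per current),
    = kg·m²·s⁻³·A⁻².
Combining: lx·Ω = (m⁻²·cd) · (kg·m²·s⁻³·A⁻²) = kg·s⁻³·A⁻²·cd.
The exponent of s is -3.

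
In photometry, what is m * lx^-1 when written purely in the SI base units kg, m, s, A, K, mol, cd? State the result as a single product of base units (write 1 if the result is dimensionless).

lx = lm/m² (illuminance = luminous flux per area),
    = m⁻²·cd.
So lx⁻¹ = m²·cd⁻¹.
Combining: m·lx⁻¹ = m · (m²·cd⁻¹) = m³·cd⁻¹.

m³·cd⁻¹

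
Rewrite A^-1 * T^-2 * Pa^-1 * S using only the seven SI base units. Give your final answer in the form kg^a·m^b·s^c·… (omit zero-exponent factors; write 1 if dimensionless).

kg⁻⁴·m⁻¹·s⁹·A³

T = kg·s⁻²·A⁻¹.
So T⁻² = kg⁻²·s⁴·A².
Pa = kg·m⁻¹·s⁻².
So Pa⁻¹ = kg⁻¹·m·s².
S = kg⁻¹·m⁻²·s³·A².
Combining: A⁻¹·T⁻²·Pa⁻¹·S = A⁻¹ · (kg⁻²·s⁴·A²) · (kg⁻¹·m·s²) · (kg⁻¹·m⁻²·s³·A²) = kg⁻⁴·m⁻¹·s⁹·A³.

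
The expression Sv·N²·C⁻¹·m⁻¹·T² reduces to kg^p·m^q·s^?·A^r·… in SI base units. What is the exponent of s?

-11

Sv = J/kg (equivalent dose = energy per mass),
    = m²·s⁻².
N = kg·m/s² = kg·m·s⁻² (force = mass × acceleration).
So N² = kg²·m²·s⁻⁴.
C = A·s = s·A (charge = current × time).
So C⁻¹ = s⁻¹·A⁻¹.
T = Wb/m² (flux density = flux per area),
    = kg·s⁻²·A⁻¹.
So T² = kg²·s⁻⁴·A⁻².
Combining: Sv·N²·C⁻¹·m⁻¹·T² = (m²·s⁻²) · (kg²·m²·s⁻⁴) · (s⁻¹·A⁻¹) · m⁻¹ · (kg²·s⁻⁴·A⁻²) = kg⁴·m³·s⁻¹¹·A⁻³.
The exponent of s is -11.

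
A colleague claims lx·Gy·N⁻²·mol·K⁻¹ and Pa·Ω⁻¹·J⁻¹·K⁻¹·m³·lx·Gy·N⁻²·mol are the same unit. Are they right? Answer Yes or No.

Left side:
  lx = lm/m² (illuminance = luminous flux per area),
      = m⁻²·cd.
  Gy = J/kg (absorbed dose = energy per mass),
      = m²·s⁻².
  N = kg·m/s² = kg·m·s⁻² (force = mass × acceleration).
  So N⁻² = kg⁻²·m⁻²·s⁴.
  Combining: lx·Gy·N⁻²·mol·K⁻¹ = (m⁻²·cd) · (m²·s⁻²) · (kg⁻²·m⁻²·s⁴) · mol · K⁻¹ = kg⁻²·m⁻²·s²·K⁻¹·mol·cd.
Right side:
  Pa = N/m² (pressure = force per area),
      = kg·m⁻¹·s⁻².
  Ω = V/A (resistance = voltage per current),
      = kg·m²·s⁻³·A⁻².
  So Ω⁻¹ = kg⁻¹·m⁻²·s³·A².
  J = N·m (work = force × distance),
      = kg·m²·s⁻².
  So J⁻¹ = kg⁻¹·m⁻²·s².
  lx = lm/m² (illuminance = luminous flux per area),
      = m⁻²·cd.
  Gy = J/kg (absorbed dose = energy per mass),
      = m²·s⁻².
  N = kg·m/s² = kg·m·s⁻² (force = mass × acceleration).
  So N⁻² = kg⁻²·m⁻²·s⁴.
  Combining: Pa·Ω⁻¹·J⁻¹·K⁻¹·m³·lx·Gy·N⁻²·mol = (kg·m⁻¹·s⁻²) · (kg⁻¹·m⁻²·s³·A²) · (kg⁻¹·m⁻²·s²) · K⁻¹ · m³ · (m⁻²·cd) · (m²·s⁻²) · (kg⁻²·m⁻²·s⁴) · mol = kg⁻³·m⁻⁴·s⁵·A²·K⁻¹·mol·cd.
Left is kg⁻²·m⁻²·s²·K⁻¹·mol·cd; right is kg⁻³·m⁻⁴·s⁵·A²·K⁻¹·mol·cd — different.

No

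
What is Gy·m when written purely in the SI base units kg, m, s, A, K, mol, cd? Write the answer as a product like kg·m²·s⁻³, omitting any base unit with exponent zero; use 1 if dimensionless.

m³·s⁻²

Gy = J/kg (absorbed dose = energy per mass),
    = m²·s⁻².
Combining: Gy·m = (m²·s⁻²) · m = m³·s⁻².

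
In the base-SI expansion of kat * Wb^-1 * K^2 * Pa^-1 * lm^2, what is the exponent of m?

-1

kat = mol/s = s⁻¹·mol (catalytic activity).
Wb = V·s (flux: a volt is a weber per second),
    = kg·m²·s⁻²·A⁻¹.
So Wb⁻¹ = kg⁻¹·m⁻²·s²·A.
Pa = N/m² (pressure = force per area),
    = kg·m⁻¹·s⁻².
So Pa⁻¹ = kg⁻¹·m·s².
lm = cd·sr = cd (luminous flux; sr is dimensionless).
So lm² = cd².
Combining: kat·Wb⁻¹·K²·Pa⁻¹·lm² = (s⁻¹·mol) · (kg⁻¹·m⁻²·s²·A) · K² · (kg⁻¹·m·s²) · cd² = kg⁻²·m⁻¹·s³·A·K²·mol·cd².
The exponent of m is -1.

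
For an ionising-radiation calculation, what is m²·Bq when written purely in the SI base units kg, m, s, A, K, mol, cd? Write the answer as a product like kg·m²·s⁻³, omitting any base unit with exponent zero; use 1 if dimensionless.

m²·s⁻¹

Bq = 1/s = s⁻¹ (activity is decays per second).
Combining: m²·Bq = m² · s⁻¹ = m²·s⁻¹.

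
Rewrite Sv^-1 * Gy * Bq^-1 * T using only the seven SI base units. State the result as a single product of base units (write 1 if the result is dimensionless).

kg·s⁻¹·A⁻¹

Sv = m²·s⁻².
So Sv⁻¹ = m⁻²·s².
Gy = m²·s⁻².
Bq = s⁻¹.
So Bq⁻¹ = s.
T = kg·s⁻²·A⁻¹.
Combining: Sv⁻¹·Gy·Bq⁻¹·T = (m⁻²·s²) · (m²·s⁻²) · s · (kg·s⁻²·A⁻¹) = kg·s⁻¹·A⁻¹.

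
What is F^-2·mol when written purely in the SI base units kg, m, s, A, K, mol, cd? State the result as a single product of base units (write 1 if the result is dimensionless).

kg²·m⁴·s⁻⁸·A⁻⁴·mol

F = C/V (capacitance = charge per voltage),
    = A·s/(kg·m²·s⁻³·A⁻¹) (substituting C and V),
    = kg⁻¹·m⁻²·s⁴·A².
So F⁻² = kg²·m⁴·s⁻⁸·A⁻⁴.
Combining: F⁻²·mol = (kg²·m⁴·s⁻⁸·A⁻⁴) · mol = kg²·m⁴·s⁻⁸·A⁻⁴·mol.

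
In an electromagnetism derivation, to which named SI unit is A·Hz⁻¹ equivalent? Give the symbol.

Hz = s⁻¹.
So Hz⁻¹ = s.
Combining: A·Hz⁻¹ = A · s = s·A.
s·A is the base-SI form of the coulomb.

C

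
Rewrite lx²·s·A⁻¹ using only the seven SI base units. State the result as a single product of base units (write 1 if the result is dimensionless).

m⁻⁴·s·A⁻¹·cd²

lx = lm/m² (illuminance = luminous flux per area),
    = m⁻²·cd.
So lx² = m⁻⁴·cd².
Combining: lx²·s·A⁻¹ = (m⁻⁴·cd²) · s · A⁻¹ = m⁻⁴·s·A⁻¹·cd².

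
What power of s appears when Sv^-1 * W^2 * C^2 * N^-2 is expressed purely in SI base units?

2

Sv = J/kg (equivalent dose = energy per mass),
    = m²·s⁻².
So Sv⁻¹ = m⁻²·s².
W = J/s (power = energy per time),
    = kg·m²·s⁻³.
So W² = kg²·m⁴·s⁻⁶.
C = A·s = s·A (charge = current × time).
So C² = s²·A².
N = kg·m/s² = kg·m·s⁻² (force = mass × acceleration).
So N⁻² = kg⁻²·m⁻²·s⁴.
Combining: Sv⁻¹·W²·C²·N⁻² = (m⁻²·s²) · (kg²·m⁴·s⁻⁶) · (s²·A²) · (kg⁻²·m⁻²·s⁴) = s²·A².
The exponent of s is 2.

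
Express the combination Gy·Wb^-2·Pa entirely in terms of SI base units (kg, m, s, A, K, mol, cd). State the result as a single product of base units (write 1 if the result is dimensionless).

Gy = m²·s⁻².
Wb = kg·m²·s⁻²·A⁻¹.
So Wb⁻² = kg⁻²·m⁻⁴·s⁴·A².
Pa = kg·m⁻¹·s⁻².
Combining: Gy·Wb⁻²·Pa = (m²·s⁻²) · (kg⁻²·m⁻⁴·s⁴·A²) · (kg·m⁻¹·s⁻²) = kg⁻¹·m⁻³·A².

kg⁻¹·m⁻³·A²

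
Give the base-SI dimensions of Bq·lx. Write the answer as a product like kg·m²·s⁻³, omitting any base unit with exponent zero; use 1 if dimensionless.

m⁻²·s⁻¹·cd

Bq = s⁻¹.
lx = m⁻²·cd.
Combining: Bq·lx = s⁻¹ · (m⁻²·cd) = m⁻²·s⁻¹·cd.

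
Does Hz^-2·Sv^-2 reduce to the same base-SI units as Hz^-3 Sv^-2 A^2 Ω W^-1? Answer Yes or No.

Left side:
  Hz = 1/s = s⁻¹ (frequency is cycles per second).
  So Hz⁻² = s².
  Sv = J/kg (equivalent dose = energy per mass),
      = m²·s⁻².
  So Sv⁻² = m⁻⁴·s⁴.
  Combining: Hz⁻²·Sv⁻² = s² · (m⁻⁴·s⁴) = m⁻⁴·s⁶.
Right side:
  Hz = s⁻¹.
  So Hz⁻³ = s³.
  Sv = m²·s⁻².
  So Sv⁻² = m⁻⁴·s⁴.
  Ω = kg·m²·s⁻³·A⁻².
  W = kg·m²·s⁻³.
  So W⁻¹ = kg⁻¹·m⁻²·s³.
  Combining: Hz⁻³·Sv⁻²·A²·Ω·W⁻¹ = s³ · (m⁻⁴·s⁴) · A² · (kg·m²·s⁻³·A⁻²) · (kg⁻¹·m⁻²·s³) = m⁻⁴·s⁷.
Left is m⁻⁴·s⁶; right is m⁻⁴·s⁷ — different.

No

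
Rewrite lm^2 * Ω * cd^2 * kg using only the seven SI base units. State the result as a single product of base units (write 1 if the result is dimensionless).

kg²·m²·s⁻³·A⁻²·cd⁴

lm = cd.
So lm² = cd².
Ω = kg·m²·s⁻³·A⁻².
Combining: lm²·Ω·cd²·kg = cd² · (kg·m²·s⁻³·A⁻²) · cd² · kg = kg²·m²·s⁻³·A⁻²·cd⁴.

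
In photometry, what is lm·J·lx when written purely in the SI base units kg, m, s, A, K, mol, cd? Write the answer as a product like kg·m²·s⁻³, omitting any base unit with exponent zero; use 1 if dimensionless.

lm = cd·sr = cd (luminous flux; sr is dimensionless).
J = N·m (work = force × distance),
    = kg·m²·s⁻².
lx = lm/m² (illuminance = luminous flux per area),
    = m⁻²·cd.
Combining: lm·J·lx = cd · (kg·m²·s⁻²) · (m⁻²·cd) = kg·s⁻²·cd².

kg·s⁻²·cd²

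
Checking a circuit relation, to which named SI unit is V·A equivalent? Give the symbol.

W

V = kg·m²·s⁻³·A⁻¹.
Combining: V·A = (kg·m²·s⁻³·A⁻¹) · A = kg·m²·s⁻³.
kg·m²·s⁻³ is the base-SI form of the watt.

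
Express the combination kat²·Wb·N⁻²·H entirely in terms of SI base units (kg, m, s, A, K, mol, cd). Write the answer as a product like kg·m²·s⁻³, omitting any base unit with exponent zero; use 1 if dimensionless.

kat = s⁻¹·mol.
So kat² = s⁻²·mol².
Wb = kg·m²·s⁻²·A⁻¹.
N = kg·m·s⁻².
So N⁻² = kg⁻²·m⁻²·s⁴.
H = kg·m²·s⁻²·A⁻².
Combining: kat²·Wb·N⁻²·H = (s⁻²·mol²) · (kg·m²·s⁻²·A⁻¹) · (kg⁻²·m⁻²·s⁴) · (kg·m²·s⁻²·A⁻²) = m²·s⁻²·A⁻³·mol².

m²·s⁻²·A⁻³·mol²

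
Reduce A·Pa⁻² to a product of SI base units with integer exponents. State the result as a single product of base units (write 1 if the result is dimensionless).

Pa = N/m² (pressure = force per area),
    = kg·m⁻¹·s⁻².
So Pa⁻² = kg⁻²·m²·s⁴.
Combining: A·Pa⁻² = A · (kg⁻²·m²·s⁴) = kg⁻²·m²·s⁴·A.

kg⁻²·m²·s⁴·A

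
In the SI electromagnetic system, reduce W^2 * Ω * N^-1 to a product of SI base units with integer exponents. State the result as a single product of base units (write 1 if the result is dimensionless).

kg²·m⁵·s⁻⁷·A⁻²

W = kg·m²·s⁻³.
So W² = kg²·m⁴·s⁻⁶.
Ω = kg·m²·s⁻³·A⁻².
N = kg·m·s⁻².
So N⁻¹ = kg⁻¹·m⁻¹·s².
Combining: W²·Ω·N⁻¹ = (kg²·m⁴·s⁻⁶) · (kg·m²·s⁻³·A⁻²) · (kg⁻¹·m⁻¹·s²) = kg²·m⁵·s⁻⁷·A⁻².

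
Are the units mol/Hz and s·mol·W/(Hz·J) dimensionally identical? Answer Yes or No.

Left side:
  Hz = 1/s = s⁻¹ (frequency is cycles per second).
  So Hz⁻¹ = s.
  Combining: Hz⁻¹·mol = s · mol = s·mol.
Right side:
  Hz = 1/s = s⁻¹ (frequency is cycles per second).
  So Hz⁻¹ = s.
  J = N·m (work = force × distance),
      = kg·m²·s⁻².
  So J⁻¹ = kg⁻¹·m⁻²·s².
  W = J/s (power = energy per time),
      = kg·m²·s⁻³.
  Combining: Hz⁻¹·s·mol·J⁻¹·W = s · s · mol · (kg⁻¹·m⁻²·s²) · (kg·m²·s⁻³) = s·mol.
Both reduce to s·mol.

Yes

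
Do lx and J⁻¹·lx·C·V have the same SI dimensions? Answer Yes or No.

Left side:
  lx = lm/m² (illuminance = luminous flux per area),
      = m⁻²·cd.
Right side:
  J = kg·m²·s⁻².
  So J⁻¹ = kg⁻¹·m⁻²·s².
  lx = m⁻²·cd.
  C = s·A.
  V = kg·m²·s⁻³·A⁻¹.
  Combining: J⁻¹·lx·C·V = (kg⁻¹·m⁻²·s²) · (m⁻²·cd) · (s·A) · (kg·m²·s⁻³·A⁻¹) = m⁻²·cd.
Both reduce to m⁻²·cd.

Yes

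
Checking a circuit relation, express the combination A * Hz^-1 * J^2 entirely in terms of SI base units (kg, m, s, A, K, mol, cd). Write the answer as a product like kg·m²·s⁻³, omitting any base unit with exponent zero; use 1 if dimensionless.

kg²·m⁴·s⁻³·A

Hz = 1/s = s⁻¹ (frequency is cycles per second).
So Hz⁻¹ = s.
J = N·m (work = force × distance),
    = kg·m²·s⁻².
So J² = kg²·m⁴·s⁻⁴.
Combining: A·Hz⁻¹·J² = A · s · (kg²·m⁴·s⁻⁴) = kg²·m⁴·s⁻³·A.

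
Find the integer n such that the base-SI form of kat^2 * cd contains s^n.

-2

kat = mol/s = s⁻¹·mol (catalytic activity).
So kat² = s⁻²·mol².
Combining: kat²·cd = (s⁻²·mol²) · cd = s⁻²·mol²·cd.
The exponent of s is -2.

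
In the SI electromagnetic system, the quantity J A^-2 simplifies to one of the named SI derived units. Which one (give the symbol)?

J = N·m (work = force × distance),
    = kg·m²·s⁻².
Combining: J·A⁻² = (kg·m²·s⁻²) · A⁻² = kg·m²·s⁻²·A⁻².
kg·m²·s⁻²·A⁻² is the base-SI form of the henry.

H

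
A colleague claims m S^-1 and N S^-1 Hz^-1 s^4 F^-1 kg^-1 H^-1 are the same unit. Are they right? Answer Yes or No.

No

Left side:
  S = 1/Ω (conductance is reciprocal resistance),
      = kg⁻¹·m⁻²·s³·A².
  So S⁻¹ = kg·m²·s⁻³·A⁻².
  Combining: m·S⁻¹ = m · (kg·m²·s⁻³·A⁻²) = kg·m³·s⁻³·A⁻².
Right side:
  N = kg·m·s⁻².
  S = kg⁻¹·m⁻²·s³·A².
  So S⁻¹ = kg·m²·s⁻³·A⁻².
  Hz = s⁻¹.
  So Hz⁻¹ = s.
  F = kg⁻¹·m⁻²·s⁴·A².
  So F⁻¹ = kg·m²·s⁻⁴·A⁻².
  H = kg·m²·s⁻²·A⁻².
  So H⁻¹ = kg⁻¹·m⁻²·s²·A².
  Combining: N·S⁻¹·Hz⁻¹·s⁴·F⁻¹·kg⁻¹·H⁻¹ = (kg·m·s⁻²) · (kg·m²·s⁻³·A⁻²) · s · s⁴ · (kg·m²·s⁻⁴·A⁻²) · kg⁻¹ · (kg⁻¹·m⁻²·s²·A²) = kg·m³·s⁻²·A⁻².
Left is kg·m³·s⁻³·A⁻²; right is kg·m³·s⁻²·A⁻² — different.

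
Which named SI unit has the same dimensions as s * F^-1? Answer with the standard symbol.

F = C/V (capacitance = charge per voltage),
    = A·s/(kg·m²·s⁻³·A⁻¹) (substituting C and V),
    = kg⁻¹·m⁻²·s⁴·A².
So F⁻¹ = kg·m²·s⁻⁴·A⁻².
Combining: s·F⁻¹ = s · (kg·m²·s⁻⁴·A⁻²) = kg·m²·s⁻³·A⁻².
kg·m²·s⁻³·A⁻² is the base-SI form of the ohm.

Ω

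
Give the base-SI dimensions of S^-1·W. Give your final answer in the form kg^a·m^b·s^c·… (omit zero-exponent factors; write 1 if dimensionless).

S = kg⁻¹·m⁻²·s³·A².
So S⁻¹ = kg·m²·s⁻³·A⁻².
W = kg·m²·s⁻³.
Combining: S⁻¹·W = (kg·m²·s⁻³·A⁻²) · (kg·m²·s⁻³) = kg²·m⁴·s⁻⁶·A⁻².

kg²·m⁴·s⁻⁶·A⁻²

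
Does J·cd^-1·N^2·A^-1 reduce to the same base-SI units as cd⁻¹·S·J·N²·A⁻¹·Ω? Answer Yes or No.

Yes

Left side:
  J = N·m (work = force × distance),
      = kg·m²·s⁻².
  N = kg·m/s² = kg·m·s⁻² (force = mass × acceleration).
  So N² = kg²·m²·s⁻⁴.
  Combining: J·cd⁻¹·N²·A⁻¹ = (kg·m²·s⁻²) · cd⁻¹ · (kg²·m²·s⁻⁴) · A⁻¹ = kg³·m⁴·s⁻⁶·A⁻¹·cd⁻¹.
Right side:
  S = 1/Ω (conductance is reciprocal resistance),
      = kg⁻¹·m⁻²·s³·A².
  J = N·m (work = force × distance),
      = kg·m²·s⁻².
  N = kg·m/s² = kg·m·s⁻² (force = mass × acceleration).
  So N² = kg²·m²·s⁻⁴.
  Ω = V/A (resistance = voltage per current),
      = kg·m²·s⁻³·A⁻².
  Combining: cd⁻¹·S·J·N²·A⁻¹·Ω = cd⁻¹ · (kg⁻¹·m⁻²·s³·A²) · (kg·m²·s⁻²) · (kg²·m²·s⁻⁴) · A⁻¹ · (kg·m²·s⁻³·A⁻²) = kg³·m⁴·s⁻⁶·A⁻¹·cd⁻¹.
Both reduce to kg³·m⁴·s⁻⁶·A⁻¹·cd⁻¹.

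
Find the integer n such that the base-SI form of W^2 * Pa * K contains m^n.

W = kg·m²·s⁻³.
So W² = kg²·m⁴·s⁻⁶.
Pa = kg·m⁻¹·s⁻².
Combining: W²·Pa·K = (kg²·m⁴·s⁻⁶) · (kg·m⁻¹·s⁻²) · K = kg³·m³·s⁻⁸·K.
The exponent of m is 3.

3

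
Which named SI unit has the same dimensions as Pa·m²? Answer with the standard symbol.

Pa = N/m² (pressure = force per area),
    = kg·m⁻¹·s⁻².
Combining: Pa·m² = (kg·m⁻¹·s⁻²) · m² = kg·m·s⁻².
kg·m·s⁻² is the base-SI form of the newton.

N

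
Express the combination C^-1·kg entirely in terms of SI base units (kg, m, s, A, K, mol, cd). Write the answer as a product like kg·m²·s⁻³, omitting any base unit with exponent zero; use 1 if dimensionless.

kg·s⁻¹·A⁻¹

C = s·A.
So C⁻¹ = s⁻¹·A⁻¹.
Combining: C⁻¹·kg = (s⁻¹·A⁻¹) · kg = kg·s⁻¹·A⁻¹.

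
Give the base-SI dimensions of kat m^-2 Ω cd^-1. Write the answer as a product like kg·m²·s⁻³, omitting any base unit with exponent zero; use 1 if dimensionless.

kat = s⁻¹·mol.
Ω = kg·m²·s⁻³·A⁻².
Combining: kat·m⁻²·Ω·cd⁻¹ = (s⁻¹·mol) · m⁻² · (kg·m²·s⁻³·A⁻²) · cd⁻¹ = kg·s⁻⁴·A⁻²·mol·cd⁻¹.

kg·s⁻⁴·A⁻²·mol·cd⁻¹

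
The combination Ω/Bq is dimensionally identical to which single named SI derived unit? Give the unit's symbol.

H

Ω = V/A (resistance = voltage per current),
    = kg·m²·s⁻³·A⁻².
Bq = 1/s = s⁻¹ (activity is decays per second).
So Bq⁻¹ = s.
Combining: Ω·Bq⁻¹ = (kg·m²·s⁻³·A⁻²) · s = kg·m²·s⁻²·A⁻².
kg·m²·s⁻²·A⁻² is the base-SI form of the henry.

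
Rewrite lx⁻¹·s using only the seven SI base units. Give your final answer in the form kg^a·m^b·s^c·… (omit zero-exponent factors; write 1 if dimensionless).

lx = lm/m² (illuminance = luminous flux per area),
    = m⁻²·cd.
So lx⁻¹ = m²·cd⁻¹.
Combining: lx⁻¹·s = (m²·cd⁻¹) · s = m²·s·cd⁻¹.

m²·s·cd⁻¹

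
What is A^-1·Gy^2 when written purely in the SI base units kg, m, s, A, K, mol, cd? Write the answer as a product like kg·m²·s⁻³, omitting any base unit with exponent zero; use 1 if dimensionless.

m⁴·s⁻⁴·A⁻¹

Gy = m²·s⁻².
So Gy² = m⁴·s⁻⁴.
Combining: A⁻¹·Gy² = A⁻¹ · (m⁴·s⁻⁴) = m⁴·s⁻⁴·A⁻¹.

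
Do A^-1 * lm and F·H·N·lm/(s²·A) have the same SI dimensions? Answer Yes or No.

Left side:
  lm = cd·sr = cd (luminous flux; sr is dimensionless).
  Combining: A⁻¹·lm = A⁻¹ · cd = A⁻¹·cd.
Right side:
  F = C/V (capacitance = charge per voltage),
      = A·s/(kg·m²·s⁻³·A⁻¹) (substituting C and V),
      = kg⁻¹·m⁻²·s⁴·A².
  H = Wb/A (inductance = flux per current),
      = kg·m²·s⁻²·A⁻².
  N = kg·m/s² = kg·m·s⁻² (force = mass × acceleration).
  lm = cd·sr = cd (luminous flux; sr is dimensionless).
  Combining: F·H·N·lm·s⁻²·A⁻¹ = (kg⁻¹·m⁻²·s⁴·A²) · (kg·m²·s⁻²·A⁻²) · (kg·m·s⁻²) · cd · s⁻² · A⁻¹ = kg·m·s⁻²·A⁻¹·cd.
Left is A⁻¹·cd; right is kg·m·s⁻²·A⁻¹·cd — different.

No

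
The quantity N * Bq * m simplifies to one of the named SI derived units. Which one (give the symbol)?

N = kg·m/s² = kg·m·s⁻² (force = mass × acceleration).
Bq = 1/s = s⁻¹ (activity is decays per second).
Combining: N·Bq·m = (kg·m·s⁻²) · s⁻¹ · m = kg·m²·s⁻³.
kg·m²·s⁻³ is the base-SI form of the watt.

W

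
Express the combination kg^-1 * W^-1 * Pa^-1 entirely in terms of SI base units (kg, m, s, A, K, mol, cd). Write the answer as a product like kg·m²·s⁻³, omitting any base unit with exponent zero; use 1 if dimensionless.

kg⁻³·m⁻¹·s⁵

W = kg·m²·s⁻³.
So W⁻¹ = kg⁻¹·m⁻²·s³.
Pa = kg·m⁻¹·s⁻².
So Pa⁻¹ = kg⁻¹·m·s².
Combining: kg⁻¹·W⁻¹·Pa⁻¹ = kg⁻¹ · (kg⁻¹·m⁻²·s³) · (kg⁻¹·m·s²) = kg⁻³·m⁻¹·s⁵.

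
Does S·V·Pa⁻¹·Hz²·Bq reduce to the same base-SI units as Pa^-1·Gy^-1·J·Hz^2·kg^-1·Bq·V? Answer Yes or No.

Left side:
  S = 1/Ω (conductance is reciprocal resistance),
      = kg⁻¹·m⁻²·s³·A².
  V = W/A (potential = power per current),
      = kg·m²·s⁻³·A⁻¹.
  Pa = N/m² (pressure = force per area),
      = kg·m⁻¹·s⁻².
  So Pa⁻¹ = kg⁻¹·m·s².
  Hz = 1/s = s⁻¹ (frequency is cycles per second).
  So Hz² = s⁻².
  Bq = 1/s = s⁻¹ (activity is decays per second).
  Combining: S·V·Pa⁻¹·Hz²·Bq = (kg⁻¹·m⁻²·s³·A²) · (kg·m²·s⁻³·A⁻¹) · (kg⁻¹·m·s²) · s⁻² · s⁻¹ = kg⁻¹·m·s⁻¹·A.
Right side:
  Pa = N/m² (pressure = force per area),
      = kg·m⁻¹·s⁻².
  So Pa⁻¹ = kg⁻¹·m·s².
  Gy = J/kg (absorbed dose = energy per mass),
      = m²·s⁻².
  So Gy⁻¹ = m⁻²·s².
  J = N·m (work = force × distance),
      = kg·m²·s⁻².
  Hz = 1/s = s⁻¹ (frequency is cycles per second).
  So Hz² = s⁻².
  Bq = 1/s = s⁻¹ (activity is decays per second).
  V = W/A (potential = power per current),
      = kg·m²·s⁻³·A⁻¹.
  Combining: Pa⁻¹·Gy⁻¹·J·Hz²·kg⁻¹·Bq·V = (kg⁻¹·m·s²) · (m⁻²·s²) · (kg·m²·s⁻²) · s⁻² · kg⁻¹ · s⁻¹ · (kg·m²·s⁻³·A⁻¹) = m³·s⁻⁴·A⁻¹.
Left is kg⁻¹·m·s⁻¹·A; right is m³·s⁻⁴·A⁻¹ — different.

No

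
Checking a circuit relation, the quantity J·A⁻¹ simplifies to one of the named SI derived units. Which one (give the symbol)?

Wb

J = N·m (work = force × distance),
    = kg·m²·s⁻².
Combining: J·A⁻¹ = (kg·m²·s⁻²) · A⁻¹ = kg·m²·s⁻²·A⁻¹.
kg·m²·s⁻²·A⁻¹ is the base-SI form of the weber.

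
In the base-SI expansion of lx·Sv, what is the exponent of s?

lx = m⁻²·cd.
Sv = m²·s⁻².
Combining: lx·Sv = (m⁻²·cd) · (m²·s⁻²) = s⁻²·cd.
The exponent of s is -2.

-2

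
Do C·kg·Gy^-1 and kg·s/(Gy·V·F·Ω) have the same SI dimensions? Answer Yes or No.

Left side:
  C = A·s = s·A (charge = current × time).
  Gy = J/kg (absorbed dose = energy per mass),
      = m²·s⁻².
  So Gy⁻¹ = m⁻²·s².
  Combining: C·kg·Gy⁻¹ = (s·A) · kg · (m⁻²·s²) = kg·m⁻²·s³·A.
Right side:
  Gy = m²·s⁻².
  So Gy⁻¹ = m⁻²·s².
  V = kg·m²·s⁻³·A⁻¹.
  So V⁻¹ = kg⁻¹·m⁻²·s³·A.
  F = kg⁻¹·m⁻²·s⁴·A².
  So F⁻¹ = kg·m²·s⁻⁴·A⁻².
  Ω = kg·m²·s⁻³·A⁻².
  So Ω⁻¹ = kg⁻¹·m⁻²·s³·A².
  Combining: kg·Gy⁻¹·s·V⁻¹·F⁻¹·Ω⁻¹ = kg · (m⁻²·s²) · s · (kg⁻¹·m⁻²·s³·A) · (kg·m²·s⁻⁴·A⁻²) · (kg⁻¹·m⁻²·s³·A²) = m⁻⁴·s⁵·A.
Left is kg·m⁻²·s³·A; right is m⁻⁴·s⁵·A — different.

No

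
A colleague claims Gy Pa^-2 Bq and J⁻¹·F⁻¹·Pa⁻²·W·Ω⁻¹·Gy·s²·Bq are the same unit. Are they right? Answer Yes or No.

Yes

Left side:
  Gy = J/kg (absorbed dose = energy per mass),
      = m²·s⁻².
  Pa = N/m² (pressure = force per area),
      = kg·m⁻¹·s⁻².
  So Pa⁻² = kg⁻²·m²·s⁴.
  Bq = 1/s = s⁻¹ (activity is decays per second).
  Combining: Gy·Pa⁻²·Bq = (m²·s⁻²) · (kg⁻²·m²·s⁴) · s⁻¹ = kg⁻²·m⁴·s.
Right side:
  J = N·m (work = force × distance),
      = kg·m²·s⁻².
  So J⁻¹ = kg⁻¹·m⁻²·s².
  F = C/V (capacitance = charge per voltage),
      = A·s/(kg·m²·s⁻³·A⁻¹) (substituting C and V),
      = kg⁻¹·m⁻²·s⁴·A².
  So F⁻¹ = kg·m²·s⁻⁴·A⁻².
  Pa = N/m² (pressure = force per area),
      = kg·m⁻¹·s⁻².
  So Pa⁻² = kg⁻²·m²·s⁴.
  W = J/s (power = energy per time),
      = kg·m²·s⁻³.
  Ω = V/A (resistance = voltage per current),
      = kg·m²·s⁻³·A⁻².
  So Ω⁻¹ = kg⁻¹·m⁻²·s³·A².
  Gy = J/kg (absorbed dose = energy per mass),
      = m²·s⁻².
  Bq = 1/s = s⁻¹ (activity is decays per second).
  Combining: J⁻¹·F⁻¹·Pa⁻²·W·Ω⁻¹·Gy·s²·Bq = (kg⁻¹·m⁻²·s²) · (kg·m²·s⁻⁴·A⁻²) · (kg⁻²·m²·s⁴) · (kg·m²·s⁻³) · (kg⁻¹·m⁻²·s³·A²) · (m²·s⁻²) · s² · s⁻¹ = kg⁻²·m⁴·s.
Both reduce to kg⁻²·m⁴·s.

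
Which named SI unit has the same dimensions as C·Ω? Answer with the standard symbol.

Wb

C = A·s = s·A (charge = current × time).
Ω = V/A (resistance = voltage per current),
    = kg·m²·s⁻³·A⁻².
Combining: C·Ω = (s·A) · (kg·m²·s⁻³·A⁻²) = kg·m²·s⁻²·A⁻¹.
kg·m²·s⁻²·A⁻¹ is the base-SI form of the weber.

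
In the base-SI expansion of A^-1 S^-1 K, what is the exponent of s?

-3

S = 1/Ω (conductance is reciprocal resistance),
    = kg⁻¹·m⁻²·s³·A².
So S⁻¹ = kg·m²·s⁻³·A⁻².
Combining: A⁻¹·S⁻¹·K = A⁻¹ · (kg·m²·s⁻³·A⁻²) · K = kg·m²·s⁻³·A⁻³·K.
The exponent of s is -3.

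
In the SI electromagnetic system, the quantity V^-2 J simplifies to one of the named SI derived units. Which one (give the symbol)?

V = kg·m²·s⁻³·A⁻¹.
So V⁻² = kg⁻²·m⁻⁴·s⁶·A².
J = kg·m²·s⁻².
Combining: V⁻²·J = (kg⁻²·m⁻⁴·s⁶·A²) · (kg·m²·s⁻²) = kg⁻¹·m⁻²·s⁴·A².
kg⁻¹·m⁻²·s⁴·A² is the base-SI form of the farad.

F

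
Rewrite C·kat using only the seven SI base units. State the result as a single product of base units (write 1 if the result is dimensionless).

C = A·s = s·A (charge = current × time).
kat = mol/s = s⁻¹·mol (catalytic activity).
Combining: C·kat = (s·A) · (s⁻¹·mol) = A·mol.

A·mol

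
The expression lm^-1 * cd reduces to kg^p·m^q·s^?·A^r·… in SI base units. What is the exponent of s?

lm = cd.
So lm⁻¹ = cd⁻¹.
Combining: lm⁻¹·cd = cd⁻¹ · cd = 1.
The exponent of s is 0.

0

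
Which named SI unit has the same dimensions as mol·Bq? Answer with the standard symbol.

Bq = 1/s = s⁻¹ (activity is decays per second).
Combining: mol·Bq = mol · s⁻¹ = s⁻¹·mol.
s⁻¹·mol is the base-SI form of the katal.

kat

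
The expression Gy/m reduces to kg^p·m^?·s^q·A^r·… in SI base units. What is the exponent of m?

Gy = m²·s⁻².
Combining: Gy·m⁻¹ = (m²·s⁻²) · m⁻¹ = m·s⁻².
The exponent of m is 1.

1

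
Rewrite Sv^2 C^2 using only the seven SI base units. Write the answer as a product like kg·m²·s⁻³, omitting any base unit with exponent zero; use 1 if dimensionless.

m⁴·s⁻²·A²

Sv = m²·s⁻².
So Sv² = m⁴·s⁻⁴.
C = s·A.
So C² = s²·A².
Combining: Sv²·C² = (m⁴·s⁻⁴) · (s²·A²) = m⁴·s⁻²·A².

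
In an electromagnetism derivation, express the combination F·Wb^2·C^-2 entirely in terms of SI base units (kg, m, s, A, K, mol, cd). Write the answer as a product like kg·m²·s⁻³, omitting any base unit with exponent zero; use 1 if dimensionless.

kg·m²·s⁻²·A⁻²

F = C/V (capacitance = charge per voltage),
    = A·s/(kg·m²·s⁻³·A⁻¹) (substituting C and V),
    = kg⁻¹·m⁻²·s⁴·A².
Wb = V·s (flux: a volt is a weber per second),
    = kg·m²·s⁻²·A⁻¹.
So Wb² = kg²·m⁴·s⁻⁴·A⁻².
C = A·s = s·A (charge = current × time).
So C⁻² = s⁻²·A⁻².
Combining: F·Wb²·C⁻² = (kg⁻¹·m⁻²·s⁴·A²) · (kg²·m⁴·s⁻⁴·A⁻²) · (s⁻²·A⁻²) = kg·m²·s⁻²·A⁻².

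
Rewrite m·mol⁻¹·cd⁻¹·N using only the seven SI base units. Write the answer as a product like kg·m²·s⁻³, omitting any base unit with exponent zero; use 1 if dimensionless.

kg·m²·s⁻²·mol⁻¹·cd⁻¹

N = kg·m·s⁻².
Combining: m·mol⁻¹·cd⁻¹·N = m · mol⁻¹ · cd⁻¹ · (kg·m·s⁻²) = kg·m²·s⁻²·mol⁻¹·cd⁻¹.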